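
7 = 7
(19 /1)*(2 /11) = 3.45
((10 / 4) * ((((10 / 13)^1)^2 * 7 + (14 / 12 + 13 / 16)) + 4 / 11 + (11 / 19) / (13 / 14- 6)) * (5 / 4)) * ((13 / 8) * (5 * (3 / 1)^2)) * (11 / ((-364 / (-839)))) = 241273695296625 / 6536671232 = 36910.79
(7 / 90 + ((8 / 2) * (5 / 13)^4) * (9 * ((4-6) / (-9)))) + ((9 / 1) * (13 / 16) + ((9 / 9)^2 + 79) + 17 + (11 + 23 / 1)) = 2849446601 / 20563920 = 138.57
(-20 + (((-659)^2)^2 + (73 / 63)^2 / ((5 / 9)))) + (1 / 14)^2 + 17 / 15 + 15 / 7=1663451884869877 / 8820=188599986946.70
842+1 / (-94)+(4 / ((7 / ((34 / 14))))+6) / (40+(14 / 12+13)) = 1260620143 / 1496950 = 842.13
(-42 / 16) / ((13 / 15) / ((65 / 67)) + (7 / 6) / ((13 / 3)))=-20475 / 9068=-2.26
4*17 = 68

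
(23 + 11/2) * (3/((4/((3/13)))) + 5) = 15333/104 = 147.43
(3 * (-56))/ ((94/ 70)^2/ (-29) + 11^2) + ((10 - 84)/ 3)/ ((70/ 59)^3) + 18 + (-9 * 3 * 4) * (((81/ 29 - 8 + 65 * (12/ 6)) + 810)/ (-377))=1629050373537603739/ 6041724986251500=269.63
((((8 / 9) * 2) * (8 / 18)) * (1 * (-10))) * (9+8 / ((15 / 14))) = -130.11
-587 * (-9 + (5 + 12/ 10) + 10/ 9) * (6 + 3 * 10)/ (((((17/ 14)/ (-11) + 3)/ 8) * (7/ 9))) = 282661632/ 2225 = 127038.94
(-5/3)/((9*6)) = -5/162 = -0.03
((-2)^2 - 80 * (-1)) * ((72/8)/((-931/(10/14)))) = -540/931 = -0.58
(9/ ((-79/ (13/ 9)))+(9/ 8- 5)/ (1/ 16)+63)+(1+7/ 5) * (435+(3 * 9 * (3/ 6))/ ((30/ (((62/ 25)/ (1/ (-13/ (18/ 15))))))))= 10031217/ 9875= 1015.82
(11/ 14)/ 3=11/ 42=0.26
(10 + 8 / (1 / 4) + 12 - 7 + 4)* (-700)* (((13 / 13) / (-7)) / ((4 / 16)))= 20400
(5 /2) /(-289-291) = -1 /232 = -0.00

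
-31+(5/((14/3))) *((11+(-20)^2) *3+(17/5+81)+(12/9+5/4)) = 77463/56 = 1383.27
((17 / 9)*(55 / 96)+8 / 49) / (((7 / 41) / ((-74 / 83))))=-79986859 / 12298608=-6.50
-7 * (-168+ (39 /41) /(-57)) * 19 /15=183239 /123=1489.75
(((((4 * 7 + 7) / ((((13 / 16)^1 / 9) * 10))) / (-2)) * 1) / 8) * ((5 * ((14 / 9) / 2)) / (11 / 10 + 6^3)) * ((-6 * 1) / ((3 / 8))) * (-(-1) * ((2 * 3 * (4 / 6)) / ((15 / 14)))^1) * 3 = 219520 / 28223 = 7.78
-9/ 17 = -0.53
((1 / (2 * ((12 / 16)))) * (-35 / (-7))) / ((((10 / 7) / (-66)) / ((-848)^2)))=-110742016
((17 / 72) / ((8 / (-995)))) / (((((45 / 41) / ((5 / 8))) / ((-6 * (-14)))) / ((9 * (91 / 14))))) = -63109865 / 768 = -82174.30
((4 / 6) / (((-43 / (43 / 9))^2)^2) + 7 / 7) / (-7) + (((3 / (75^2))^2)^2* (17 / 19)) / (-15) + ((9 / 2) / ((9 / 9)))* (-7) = -126397618865966816153 / 3994505310058593750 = -31.64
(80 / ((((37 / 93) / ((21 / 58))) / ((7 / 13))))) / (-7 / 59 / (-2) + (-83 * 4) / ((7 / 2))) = -150563280 / 364082849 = -0.41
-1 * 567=-567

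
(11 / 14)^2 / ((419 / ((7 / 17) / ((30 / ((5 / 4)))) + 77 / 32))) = 68365 / 19146624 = 0.00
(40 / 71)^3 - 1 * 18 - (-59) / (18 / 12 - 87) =-1132939556 / 61202781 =-18.51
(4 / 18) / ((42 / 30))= 10 / 63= 0.16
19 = 19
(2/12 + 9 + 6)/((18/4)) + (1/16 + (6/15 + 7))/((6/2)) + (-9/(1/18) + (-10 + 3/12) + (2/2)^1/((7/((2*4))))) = -2491009/15120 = -164.75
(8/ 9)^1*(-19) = -152/ 9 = -16.89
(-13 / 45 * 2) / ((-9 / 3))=26 / 135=0.19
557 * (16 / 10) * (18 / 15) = 26736 / 25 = 1069.44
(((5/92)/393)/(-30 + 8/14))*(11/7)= -55/7448136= -0.00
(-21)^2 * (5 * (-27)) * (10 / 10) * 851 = -50664285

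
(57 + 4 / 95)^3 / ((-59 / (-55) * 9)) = 1750451725649 / 91053225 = 19224.49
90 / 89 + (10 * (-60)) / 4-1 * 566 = -63634 / 89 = -714.99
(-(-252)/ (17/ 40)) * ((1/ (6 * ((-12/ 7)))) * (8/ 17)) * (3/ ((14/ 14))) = -23520/ 289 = -81.38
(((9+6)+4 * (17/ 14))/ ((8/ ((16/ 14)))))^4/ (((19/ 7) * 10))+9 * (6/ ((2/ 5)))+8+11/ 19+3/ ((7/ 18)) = 24046632821/ 156473170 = 153.68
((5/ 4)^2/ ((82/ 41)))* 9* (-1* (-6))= 675/ 16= 42.19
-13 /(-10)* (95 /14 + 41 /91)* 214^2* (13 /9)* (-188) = -12283815284 /105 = -116988716.99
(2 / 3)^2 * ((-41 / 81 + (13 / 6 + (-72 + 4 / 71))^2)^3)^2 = 252724008574963741303843146740239215329786314622991266273401 / 42712280895646771472383944171226407936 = 5916893298028514557827.82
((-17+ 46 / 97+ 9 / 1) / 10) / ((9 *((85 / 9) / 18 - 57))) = 0.00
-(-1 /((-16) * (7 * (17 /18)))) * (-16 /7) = 18 /833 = 0.02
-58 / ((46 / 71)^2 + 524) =-146189 / 1321800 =-0.11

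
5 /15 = 1 /3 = 0.33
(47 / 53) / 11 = 47 / 583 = 0.08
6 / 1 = 6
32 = 32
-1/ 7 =-0.14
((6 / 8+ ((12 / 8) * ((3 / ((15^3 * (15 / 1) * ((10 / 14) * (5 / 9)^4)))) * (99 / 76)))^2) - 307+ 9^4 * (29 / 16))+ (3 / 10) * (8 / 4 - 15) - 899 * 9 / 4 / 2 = 931609811656591196309 / 88134765625000000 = 10570.29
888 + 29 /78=69293 /78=888.37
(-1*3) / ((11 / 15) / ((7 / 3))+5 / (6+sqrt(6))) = -28980 / 11471 - 3675*sqrt(6) / 11471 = -3.31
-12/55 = -0.22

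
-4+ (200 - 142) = 54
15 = 15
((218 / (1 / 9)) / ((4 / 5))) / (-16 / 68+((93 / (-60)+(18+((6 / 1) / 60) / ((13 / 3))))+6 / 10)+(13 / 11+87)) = 119240550 / 5106053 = 23.35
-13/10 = -1.30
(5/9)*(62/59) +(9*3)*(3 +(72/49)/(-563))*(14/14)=1194064163/14648697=81.51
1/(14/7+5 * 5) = 1/27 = 0.04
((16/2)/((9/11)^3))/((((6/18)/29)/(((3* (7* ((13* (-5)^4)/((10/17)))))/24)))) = 7464081625/486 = 15358192.64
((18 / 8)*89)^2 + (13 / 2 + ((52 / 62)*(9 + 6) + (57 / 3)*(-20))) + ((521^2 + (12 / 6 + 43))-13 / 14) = 1080570473 / 3472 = 311224.21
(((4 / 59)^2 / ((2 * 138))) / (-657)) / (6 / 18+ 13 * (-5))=2 / 5102334927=0.00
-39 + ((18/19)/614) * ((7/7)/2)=-454965/11666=-39.00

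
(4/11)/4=1/11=0.09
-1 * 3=-3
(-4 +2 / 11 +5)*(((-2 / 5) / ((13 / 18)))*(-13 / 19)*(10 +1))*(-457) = -213876 / 95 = -2251.33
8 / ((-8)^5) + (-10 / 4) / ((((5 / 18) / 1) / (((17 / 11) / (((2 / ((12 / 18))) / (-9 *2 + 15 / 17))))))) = 79.36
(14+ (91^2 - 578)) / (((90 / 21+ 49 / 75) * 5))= 810285 / 2593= 312.49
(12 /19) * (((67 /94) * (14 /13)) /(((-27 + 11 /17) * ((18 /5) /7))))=-39865 /1114464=-0.04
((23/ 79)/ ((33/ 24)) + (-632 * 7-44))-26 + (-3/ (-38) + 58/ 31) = -4598214063/ 1023682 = -4491.84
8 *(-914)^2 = 6683168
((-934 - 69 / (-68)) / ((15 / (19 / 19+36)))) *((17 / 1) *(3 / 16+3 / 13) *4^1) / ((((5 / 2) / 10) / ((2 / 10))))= -68074339 / 1300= -52364.88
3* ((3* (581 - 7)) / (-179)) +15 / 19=-95469 / 3401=-28.07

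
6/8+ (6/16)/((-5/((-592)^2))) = -525681/20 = -26284.05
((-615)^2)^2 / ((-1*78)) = -47684716875 / 26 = -1834027572.12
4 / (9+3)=1 / 3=0.33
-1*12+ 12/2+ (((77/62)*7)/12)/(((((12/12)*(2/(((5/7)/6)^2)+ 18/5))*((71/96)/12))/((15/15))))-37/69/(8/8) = -197043451/30525669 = -6.46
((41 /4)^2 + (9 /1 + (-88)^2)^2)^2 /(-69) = -924955031904930625 /17664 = -52363849179400.51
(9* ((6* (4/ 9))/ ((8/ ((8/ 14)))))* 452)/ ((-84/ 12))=-110.69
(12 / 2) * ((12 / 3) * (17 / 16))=51 / 2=25.50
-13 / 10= -1.30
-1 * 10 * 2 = -20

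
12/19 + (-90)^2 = 153912/19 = 8100.63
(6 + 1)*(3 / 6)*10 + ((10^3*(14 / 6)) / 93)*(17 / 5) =33565 / 279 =120.30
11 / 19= 0.58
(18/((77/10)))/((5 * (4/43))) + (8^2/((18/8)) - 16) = 12107/693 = 17.47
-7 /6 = -1.17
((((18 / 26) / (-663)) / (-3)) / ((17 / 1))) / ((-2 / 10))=-5 / 48841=-0.00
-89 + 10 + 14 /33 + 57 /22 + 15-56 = -7721 /66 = -116.98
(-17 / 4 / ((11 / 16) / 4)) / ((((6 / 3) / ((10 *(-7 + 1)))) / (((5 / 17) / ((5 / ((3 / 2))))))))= 720 / 11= 65.45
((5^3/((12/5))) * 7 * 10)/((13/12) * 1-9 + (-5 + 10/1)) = -1250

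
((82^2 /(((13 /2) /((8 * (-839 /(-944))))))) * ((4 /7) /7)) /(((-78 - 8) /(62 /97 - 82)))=89044425824 /156758693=568.04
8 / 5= 1.60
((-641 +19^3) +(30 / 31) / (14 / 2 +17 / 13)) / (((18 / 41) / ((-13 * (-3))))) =552376.01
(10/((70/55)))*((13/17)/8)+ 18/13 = 2.14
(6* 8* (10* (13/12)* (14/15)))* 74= 107744/3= 35914.67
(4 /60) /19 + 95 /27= 9034 /2565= 3.52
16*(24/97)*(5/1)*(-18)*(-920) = 31795200/97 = 327785.57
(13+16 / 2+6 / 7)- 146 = -869 / 7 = -124.14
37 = 37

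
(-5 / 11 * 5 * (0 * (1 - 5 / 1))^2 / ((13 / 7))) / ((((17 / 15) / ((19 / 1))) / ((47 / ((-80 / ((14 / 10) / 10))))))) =0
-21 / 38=-0.55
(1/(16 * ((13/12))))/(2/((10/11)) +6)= 15/2132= 0.01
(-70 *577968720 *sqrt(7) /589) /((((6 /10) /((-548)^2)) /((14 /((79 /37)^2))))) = -388100073689557376000 *sqrt(7) /3675949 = -279333657455098.17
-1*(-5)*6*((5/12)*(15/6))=125/4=31.25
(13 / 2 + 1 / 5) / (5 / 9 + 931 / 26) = 117 / 635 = 0.18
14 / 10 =7 / 5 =1.40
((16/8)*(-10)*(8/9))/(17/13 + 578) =-2080/67779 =-0.03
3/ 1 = 3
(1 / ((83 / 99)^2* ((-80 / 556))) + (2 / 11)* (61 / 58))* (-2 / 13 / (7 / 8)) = 131132788 / 76915685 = 1.70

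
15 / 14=1.07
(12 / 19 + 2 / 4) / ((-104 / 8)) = -43 / 494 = -0.09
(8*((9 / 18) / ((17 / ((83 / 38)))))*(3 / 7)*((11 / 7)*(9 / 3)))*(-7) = -16434 / 2261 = -7.27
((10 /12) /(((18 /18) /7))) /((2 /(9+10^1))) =665 /12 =55.42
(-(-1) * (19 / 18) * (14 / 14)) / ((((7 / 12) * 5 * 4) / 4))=38 / 105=0.36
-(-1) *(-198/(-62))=99/31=3.19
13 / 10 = 1.30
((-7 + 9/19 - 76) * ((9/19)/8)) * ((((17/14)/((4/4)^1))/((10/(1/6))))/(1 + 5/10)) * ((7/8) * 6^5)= -809676/1805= -448.57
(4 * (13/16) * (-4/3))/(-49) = 13/147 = 0.09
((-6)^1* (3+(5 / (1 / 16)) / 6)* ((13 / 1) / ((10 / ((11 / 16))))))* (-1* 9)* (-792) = -6243237 / 10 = -624323.70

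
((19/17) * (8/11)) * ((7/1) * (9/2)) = 4788/187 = 25.60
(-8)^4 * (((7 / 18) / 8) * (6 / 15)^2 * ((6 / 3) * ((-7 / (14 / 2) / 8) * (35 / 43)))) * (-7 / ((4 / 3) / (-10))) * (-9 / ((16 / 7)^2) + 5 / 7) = 88543 / 258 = 343.19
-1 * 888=-888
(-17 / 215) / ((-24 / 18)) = 51 / 860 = 0.06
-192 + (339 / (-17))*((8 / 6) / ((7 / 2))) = -23752 / 119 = -199.60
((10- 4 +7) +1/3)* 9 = 120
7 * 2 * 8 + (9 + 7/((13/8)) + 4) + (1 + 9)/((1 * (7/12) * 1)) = 13327/91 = 146.45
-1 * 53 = -53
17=17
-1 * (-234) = 234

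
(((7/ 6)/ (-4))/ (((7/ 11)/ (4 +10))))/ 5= -77/ 60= -1.28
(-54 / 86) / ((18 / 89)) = -267 / 86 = -3.10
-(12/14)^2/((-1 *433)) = 36/21217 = 0.00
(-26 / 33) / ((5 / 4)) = -104 / 165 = -0.63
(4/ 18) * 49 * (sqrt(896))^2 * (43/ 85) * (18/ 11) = 7551488/ 935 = 8076.46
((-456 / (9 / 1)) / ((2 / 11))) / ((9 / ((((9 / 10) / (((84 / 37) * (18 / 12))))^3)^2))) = -536236819481 / 50824368000000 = -0.01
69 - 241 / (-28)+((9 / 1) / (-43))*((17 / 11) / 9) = 1027353 / 13244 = 77.57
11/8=1.38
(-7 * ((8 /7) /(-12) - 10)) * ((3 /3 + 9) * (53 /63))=112360 /189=594.50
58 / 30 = 29 / 15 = 1.93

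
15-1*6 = 9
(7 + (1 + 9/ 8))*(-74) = -2701/ 4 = -675.25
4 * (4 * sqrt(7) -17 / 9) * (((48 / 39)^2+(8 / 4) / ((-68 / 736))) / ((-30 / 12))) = -30848 / 507+370176 * sqrt(7) / 2873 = 280.05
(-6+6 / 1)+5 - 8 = -3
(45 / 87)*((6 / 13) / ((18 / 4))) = 20 / 377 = 0.05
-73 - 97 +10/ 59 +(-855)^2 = 43120455/ 59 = 730855.17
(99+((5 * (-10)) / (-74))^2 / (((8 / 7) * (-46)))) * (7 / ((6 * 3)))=349097231 / 9068256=38.50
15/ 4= 3.75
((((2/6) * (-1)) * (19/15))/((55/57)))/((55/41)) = -14801/45375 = -0.33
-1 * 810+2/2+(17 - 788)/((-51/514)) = 118345/17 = 6961.47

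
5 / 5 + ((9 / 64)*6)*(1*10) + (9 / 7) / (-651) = 229321 / 24304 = 9.44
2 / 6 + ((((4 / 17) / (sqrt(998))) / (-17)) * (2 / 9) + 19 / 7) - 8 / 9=136 / 63 - 4 * sqrt(998) / 1297899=2.16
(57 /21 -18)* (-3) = 321 /7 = 45.86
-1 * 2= -2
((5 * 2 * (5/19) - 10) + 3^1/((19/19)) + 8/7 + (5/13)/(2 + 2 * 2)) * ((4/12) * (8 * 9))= -131188/1729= -75.88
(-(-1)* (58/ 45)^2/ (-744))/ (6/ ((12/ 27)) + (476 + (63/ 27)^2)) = -841/ 186420825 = -0.00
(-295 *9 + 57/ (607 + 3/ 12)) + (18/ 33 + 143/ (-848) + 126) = -2528.53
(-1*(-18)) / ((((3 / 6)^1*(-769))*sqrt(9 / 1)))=-12 / 769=-0.02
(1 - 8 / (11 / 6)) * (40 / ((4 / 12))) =-4440 / 11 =-403.64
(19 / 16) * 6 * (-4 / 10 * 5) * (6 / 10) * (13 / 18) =-247 / 40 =-6.18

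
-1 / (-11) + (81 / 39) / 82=1363 / 11726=0.12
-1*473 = -473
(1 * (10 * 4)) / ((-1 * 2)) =-20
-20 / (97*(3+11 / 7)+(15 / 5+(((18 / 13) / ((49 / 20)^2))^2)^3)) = -3698904047435201576513905636 / 82564850350206793132899679375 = -0.04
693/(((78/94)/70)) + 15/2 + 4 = 1520279/26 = 58472.27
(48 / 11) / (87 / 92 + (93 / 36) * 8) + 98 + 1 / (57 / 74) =99.50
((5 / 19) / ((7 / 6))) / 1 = 30 / 133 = 0.23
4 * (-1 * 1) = -4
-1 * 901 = -901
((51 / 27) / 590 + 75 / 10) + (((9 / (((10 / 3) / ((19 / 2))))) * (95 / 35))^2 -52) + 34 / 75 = 49988742011 / 10407600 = 4803.10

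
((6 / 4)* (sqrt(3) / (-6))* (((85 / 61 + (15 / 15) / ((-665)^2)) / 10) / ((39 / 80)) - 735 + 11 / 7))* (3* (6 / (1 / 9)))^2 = 1686844509714594* sqrt(3) / 350684425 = 8331423.32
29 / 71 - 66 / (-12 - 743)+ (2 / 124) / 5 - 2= -4988277 / 3323510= -1.50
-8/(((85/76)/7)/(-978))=4162368/85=48969.04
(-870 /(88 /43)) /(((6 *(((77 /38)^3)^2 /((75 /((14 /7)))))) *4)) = -21999830102625 /2292646180979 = -9.60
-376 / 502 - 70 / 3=-18134 / 753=-24.08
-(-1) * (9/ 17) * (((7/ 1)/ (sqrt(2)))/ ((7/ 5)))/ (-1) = -1.87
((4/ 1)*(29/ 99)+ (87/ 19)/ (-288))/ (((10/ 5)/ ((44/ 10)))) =2.54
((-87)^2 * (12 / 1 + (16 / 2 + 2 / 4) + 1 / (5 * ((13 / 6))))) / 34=20262213 / 4420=4584.21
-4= -4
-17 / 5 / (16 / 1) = -17 / 80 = -0.21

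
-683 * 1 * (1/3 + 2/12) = -683/2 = -341.50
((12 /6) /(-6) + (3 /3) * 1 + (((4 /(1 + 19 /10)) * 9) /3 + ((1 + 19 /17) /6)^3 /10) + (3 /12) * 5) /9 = 51796039 /76937580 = 0.67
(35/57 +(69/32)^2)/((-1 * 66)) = -307217/3852288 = -0.08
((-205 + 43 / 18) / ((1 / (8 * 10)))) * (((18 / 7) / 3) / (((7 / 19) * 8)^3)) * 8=-17867695 / 4116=-4341.03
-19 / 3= -6.33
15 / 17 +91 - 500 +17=-6649 / 17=-391.12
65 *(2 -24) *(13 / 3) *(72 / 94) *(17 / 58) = -1896180 / 1363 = -1391.18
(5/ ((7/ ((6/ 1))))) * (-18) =-540/ 7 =-77.14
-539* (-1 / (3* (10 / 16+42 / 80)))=10780 / 69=156.23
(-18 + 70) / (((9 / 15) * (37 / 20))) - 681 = -70391 / 111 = -634.15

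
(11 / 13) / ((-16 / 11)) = -121 / 208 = -0.58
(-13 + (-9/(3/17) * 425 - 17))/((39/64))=-463040/13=-35618.46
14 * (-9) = -126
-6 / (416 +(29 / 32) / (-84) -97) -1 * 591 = -506764941 / 857443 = -591.02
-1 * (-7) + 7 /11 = 84 /11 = 7.64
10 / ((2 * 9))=5 / 9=0.56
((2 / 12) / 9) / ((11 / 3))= 1 / 198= 0.01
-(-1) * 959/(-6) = -959/6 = -159.83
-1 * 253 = -253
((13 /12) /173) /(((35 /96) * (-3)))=-104 /18165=-0.01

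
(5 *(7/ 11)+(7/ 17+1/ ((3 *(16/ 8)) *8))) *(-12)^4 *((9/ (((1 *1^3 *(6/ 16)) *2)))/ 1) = 168184512/ 187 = 899382.42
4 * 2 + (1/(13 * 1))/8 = 833/104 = 8.01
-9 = -9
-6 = -6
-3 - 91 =-94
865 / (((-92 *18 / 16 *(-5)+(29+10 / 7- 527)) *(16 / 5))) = 12.92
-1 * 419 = -419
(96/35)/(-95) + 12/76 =0.13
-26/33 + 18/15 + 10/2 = 893/165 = 5.41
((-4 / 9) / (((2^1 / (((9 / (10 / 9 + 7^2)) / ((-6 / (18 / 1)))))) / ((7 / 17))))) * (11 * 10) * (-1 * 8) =-30240 / 697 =-43.39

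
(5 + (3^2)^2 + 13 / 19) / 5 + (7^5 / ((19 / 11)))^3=31595021849265232 / 34295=921271959447.89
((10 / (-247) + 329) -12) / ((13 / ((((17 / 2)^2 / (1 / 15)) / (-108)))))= -113127605 / 462384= -244.66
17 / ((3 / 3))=17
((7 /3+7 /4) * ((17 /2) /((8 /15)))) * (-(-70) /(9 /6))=145775 /48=3036.98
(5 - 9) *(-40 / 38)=80 / 19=4.21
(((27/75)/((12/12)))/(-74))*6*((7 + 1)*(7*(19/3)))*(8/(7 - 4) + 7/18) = -5852/185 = -31.63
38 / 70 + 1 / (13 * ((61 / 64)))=17307 / 27755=0.62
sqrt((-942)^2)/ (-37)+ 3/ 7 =-6483/ 259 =-25.03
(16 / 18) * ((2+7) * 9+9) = 80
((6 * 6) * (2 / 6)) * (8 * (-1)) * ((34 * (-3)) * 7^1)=68544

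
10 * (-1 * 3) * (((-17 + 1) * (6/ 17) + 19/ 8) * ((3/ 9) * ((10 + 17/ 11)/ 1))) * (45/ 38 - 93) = -985904175/ 28424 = -34685.62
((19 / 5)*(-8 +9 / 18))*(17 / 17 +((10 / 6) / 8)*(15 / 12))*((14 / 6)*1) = -83.82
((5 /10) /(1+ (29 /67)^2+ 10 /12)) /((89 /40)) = 107736 /968765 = 0.11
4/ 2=2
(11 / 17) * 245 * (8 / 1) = 1268.24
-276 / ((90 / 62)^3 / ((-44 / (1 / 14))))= 1688315552 / 30375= 55582.41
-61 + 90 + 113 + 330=472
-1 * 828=-828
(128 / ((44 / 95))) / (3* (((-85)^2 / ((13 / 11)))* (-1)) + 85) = -988 / 65263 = -0.02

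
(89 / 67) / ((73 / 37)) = 3293 / 4891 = 0.67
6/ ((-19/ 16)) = -96/ 19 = -5.05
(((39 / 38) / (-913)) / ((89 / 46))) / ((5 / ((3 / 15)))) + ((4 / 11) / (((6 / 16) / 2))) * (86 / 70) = 1931238443 / 810538575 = 2.38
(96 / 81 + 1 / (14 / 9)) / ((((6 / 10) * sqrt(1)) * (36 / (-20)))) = -17275 / 10206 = -1.69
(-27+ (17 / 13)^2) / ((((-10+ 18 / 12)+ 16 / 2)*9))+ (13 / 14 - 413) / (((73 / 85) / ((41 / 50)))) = -6028569793 / 15544620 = -387.82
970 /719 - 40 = -27790 /719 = -38.65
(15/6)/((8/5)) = 25/16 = 1.56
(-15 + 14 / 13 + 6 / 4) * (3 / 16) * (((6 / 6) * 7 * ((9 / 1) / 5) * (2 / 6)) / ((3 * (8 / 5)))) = -6783 / 3328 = -2.04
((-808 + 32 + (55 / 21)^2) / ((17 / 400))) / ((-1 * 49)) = 135676400 / 367353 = 369.34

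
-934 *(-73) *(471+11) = 32863724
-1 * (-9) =9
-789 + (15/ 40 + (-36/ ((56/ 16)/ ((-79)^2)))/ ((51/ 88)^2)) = -3105902563/ 16184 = -191911.92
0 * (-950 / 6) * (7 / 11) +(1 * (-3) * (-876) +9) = 2637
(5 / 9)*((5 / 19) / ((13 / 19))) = 25 / 117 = 0.21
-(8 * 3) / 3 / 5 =-8 / 5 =-1.60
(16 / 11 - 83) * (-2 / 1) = 1794 / 11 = 163.09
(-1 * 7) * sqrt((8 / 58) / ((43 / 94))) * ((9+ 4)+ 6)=-266 * sqrt(117218) / 1247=-73.03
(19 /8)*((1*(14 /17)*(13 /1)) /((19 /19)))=1729 /68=25.43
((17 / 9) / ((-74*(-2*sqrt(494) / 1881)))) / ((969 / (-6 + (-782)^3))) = -2630164757*sqrt(494) / 109668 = -533048.23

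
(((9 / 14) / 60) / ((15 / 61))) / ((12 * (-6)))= -61 / 100800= -0.00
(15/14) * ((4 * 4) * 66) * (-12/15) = -6336/7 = -905.14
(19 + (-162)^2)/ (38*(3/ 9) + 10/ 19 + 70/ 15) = 1496991/ 1018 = 1470.52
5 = 5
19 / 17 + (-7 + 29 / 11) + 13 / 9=-3032 / 1683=-1.80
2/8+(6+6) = 49/4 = 12.25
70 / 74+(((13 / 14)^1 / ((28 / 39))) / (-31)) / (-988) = 32325763 / 34171424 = 0.95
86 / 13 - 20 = -174 / 13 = -13.38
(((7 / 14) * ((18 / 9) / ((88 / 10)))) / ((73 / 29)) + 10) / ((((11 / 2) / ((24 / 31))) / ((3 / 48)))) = 96795 / 1095292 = 0.09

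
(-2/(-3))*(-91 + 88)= -2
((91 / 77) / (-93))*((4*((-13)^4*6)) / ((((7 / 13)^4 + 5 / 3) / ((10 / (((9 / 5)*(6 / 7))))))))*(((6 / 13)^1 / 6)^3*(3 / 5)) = -168938315 / 19182273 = -8.81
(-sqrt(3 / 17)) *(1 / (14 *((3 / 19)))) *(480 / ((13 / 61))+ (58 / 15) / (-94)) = -392198437 *sqrt(51) / 6543810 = -428.02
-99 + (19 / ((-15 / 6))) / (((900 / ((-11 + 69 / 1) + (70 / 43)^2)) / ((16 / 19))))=-206829511 / 2080125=-99.43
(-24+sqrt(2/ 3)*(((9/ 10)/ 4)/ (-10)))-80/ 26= -352/ 13-3*sqrt(6)/ 400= -27.10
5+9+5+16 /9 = 187 /9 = 20.78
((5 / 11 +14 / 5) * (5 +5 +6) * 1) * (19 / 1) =54416 / 55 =989.38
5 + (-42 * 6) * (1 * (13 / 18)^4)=-185347 / 2916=-63.56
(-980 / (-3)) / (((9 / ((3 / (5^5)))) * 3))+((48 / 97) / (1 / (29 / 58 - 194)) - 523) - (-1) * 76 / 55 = -11115937243 / 18005625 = -617.36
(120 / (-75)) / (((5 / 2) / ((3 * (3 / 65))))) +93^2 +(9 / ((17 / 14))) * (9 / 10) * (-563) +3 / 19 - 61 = 2536473188 / 524875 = 4832.53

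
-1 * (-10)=10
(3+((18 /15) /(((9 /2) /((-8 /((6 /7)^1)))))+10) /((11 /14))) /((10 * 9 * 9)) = 6217 /400950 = 0.02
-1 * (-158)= 158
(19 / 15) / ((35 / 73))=1387 / 525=2.64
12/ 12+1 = 2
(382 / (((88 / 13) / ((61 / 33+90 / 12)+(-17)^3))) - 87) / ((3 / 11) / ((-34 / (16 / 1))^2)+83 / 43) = -9989484350177 / 71837832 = -139056.04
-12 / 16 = -0.75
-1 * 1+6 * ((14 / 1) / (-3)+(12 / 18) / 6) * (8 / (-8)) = 79 / 3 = 26.33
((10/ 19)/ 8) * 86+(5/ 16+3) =8.97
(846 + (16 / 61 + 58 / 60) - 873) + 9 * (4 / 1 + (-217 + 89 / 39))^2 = 123582038711 / 309270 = 399592.71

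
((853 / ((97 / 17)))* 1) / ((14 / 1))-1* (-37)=64747 / 1358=47.68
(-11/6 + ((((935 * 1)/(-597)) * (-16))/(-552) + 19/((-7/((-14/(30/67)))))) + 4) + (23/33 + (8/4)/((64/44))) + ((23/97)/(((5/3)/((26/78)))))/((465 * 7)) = 169886895040349/1907557205400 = 89.06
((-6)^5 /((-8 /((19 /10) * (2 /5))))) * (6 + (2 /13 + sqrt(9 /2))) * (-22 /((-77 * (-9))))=-65664 /455 - 6156 * sqrt(2) /175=-194.06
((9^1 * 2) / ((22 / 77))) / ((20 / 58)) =1827 / 10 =182.70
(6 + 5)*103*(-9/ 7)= -10197/ 7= -1456.71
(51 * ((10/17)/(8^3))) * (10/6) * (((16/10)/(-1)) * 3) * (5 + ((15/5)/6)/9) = -455/192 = -2.37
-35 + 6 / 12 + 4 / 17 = -1165 / 34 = -34.26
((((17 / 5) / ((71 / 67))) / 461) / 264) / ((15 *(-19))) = -1139 / 12313402200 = -0.00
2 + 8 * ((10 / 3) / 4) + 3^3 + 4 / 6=109 / 3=36.33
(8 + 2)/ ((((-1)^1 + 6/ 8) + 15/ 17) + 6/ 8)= 340/ 47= 7.23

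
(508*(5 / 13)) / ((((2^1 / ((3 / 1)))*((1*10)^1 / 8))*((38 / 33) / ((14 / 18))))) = 39116 / 247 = 158.36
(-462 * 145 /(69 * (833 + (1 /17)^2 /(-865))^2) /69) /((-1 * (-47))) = -697728765012125 /1617196110371798771712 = -0.00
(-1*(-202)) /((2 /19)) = 1919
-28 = -28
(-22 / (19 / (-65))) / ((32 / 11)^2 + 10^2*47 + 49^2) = 34606 / 3268931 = 0.01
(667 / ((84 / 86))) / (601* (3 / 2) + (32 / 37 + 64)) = 1061197 / 1501731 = 0.71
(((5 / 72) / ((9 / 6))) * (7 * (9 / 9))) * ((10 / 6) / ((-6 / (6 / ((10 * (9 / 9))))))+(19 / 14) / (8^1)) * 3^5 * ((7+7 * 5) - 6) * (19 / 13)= 2565 / 208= 12.33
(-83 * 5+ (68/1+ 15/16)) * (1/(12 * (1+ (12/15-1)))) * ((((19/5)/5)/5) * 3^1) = -105203/6400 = -16.44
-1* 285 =-285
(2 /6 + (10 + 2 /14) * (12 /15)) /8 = 887 /840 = 1.06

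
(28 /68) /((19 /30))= 210 /323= 0.65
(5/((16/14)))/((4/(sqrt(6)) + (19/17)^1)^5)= -1349591125863985515/22431039566377192 + 275611354247622015 * sqrt(6)/11215519783188596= 0.03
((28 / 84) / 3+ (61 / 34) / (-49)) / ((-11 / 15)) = -5585 / 54978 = -0.10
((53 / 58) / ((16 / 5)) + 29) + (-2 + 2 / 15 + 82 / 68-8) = 4880647 / 236640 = 20.62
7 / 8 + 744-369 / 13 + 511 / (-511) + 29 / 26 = 74527 / 104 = 716.61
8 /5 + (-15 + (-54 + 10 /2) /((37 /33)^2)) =-358528 /6845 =-52.38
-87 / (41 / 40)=-3480 / 41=-84.88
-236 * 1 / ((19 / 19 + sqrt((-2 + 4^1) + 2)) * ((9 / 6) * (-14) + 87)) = -118 / 99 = -1.19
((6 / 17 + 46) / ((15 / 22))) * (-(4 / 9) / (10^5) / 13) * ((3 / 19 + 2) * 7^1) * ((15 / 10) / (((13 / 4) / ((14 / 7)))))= -2487716 / 7676296875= -0.00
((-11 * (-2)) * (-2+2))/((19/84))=0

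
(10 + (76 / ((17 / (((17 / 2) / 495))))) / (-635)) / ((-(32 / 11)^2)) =-8643833 / 7315200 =-1.18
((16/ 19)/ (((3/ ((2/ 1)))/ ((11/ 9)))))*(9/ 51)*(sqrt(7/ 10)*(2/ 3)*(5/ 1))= 352*sqrt(70)/ 8721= 0.34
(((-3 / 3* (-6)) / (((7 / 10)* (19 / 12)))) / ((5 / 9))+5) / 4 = 1961 / 532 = 3.69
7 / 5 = 1.40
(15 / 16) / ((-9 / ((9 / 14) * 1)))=-15 / 224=-0.07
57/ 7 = 8.14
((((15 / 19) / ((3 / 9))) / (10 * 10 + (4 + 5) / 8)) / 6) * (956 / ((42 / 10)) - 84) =60320 / 107597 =0.56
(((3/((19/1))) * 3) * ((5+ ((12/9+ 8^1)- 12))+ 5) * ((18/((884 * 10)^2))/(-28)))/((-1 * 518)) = 297/5383762966400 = 0.00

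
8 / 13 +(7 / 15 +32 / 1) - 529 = -96704 / 195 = -495.92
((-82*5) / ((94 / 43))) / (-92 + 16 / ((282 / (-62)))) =26445 / 13468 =1.96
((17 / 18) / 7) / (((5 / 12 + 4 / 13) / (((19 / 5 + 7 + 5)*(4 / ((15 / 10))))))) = 279344 / 35595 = 7.85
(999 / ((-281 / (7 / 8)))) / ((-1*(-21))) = -333 / 2248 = -0.15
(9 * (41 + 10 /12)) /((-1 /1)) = -753 /2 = -376.50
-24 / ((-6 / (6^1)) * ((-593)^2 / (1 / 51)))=8 / 5978033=0.00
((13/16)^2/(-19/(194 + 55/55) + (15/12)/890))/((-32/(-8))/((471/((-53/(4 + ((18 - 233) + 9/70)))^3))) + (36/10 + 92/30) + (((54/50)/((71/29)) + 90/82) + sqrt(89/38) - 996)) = 35646118500608325209061879908398890748887121875 * sqrt(3382)/192262485467372752130730058274480949646678742570995552 + 334504881755205741705502044858256534617883767437625/48065621366843188032682514568620237411669685642748888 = 0.01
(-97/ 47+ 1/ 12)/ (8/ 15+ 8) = -5585/ 24064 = -0.23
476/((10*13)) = 3.66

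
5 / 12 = 0.42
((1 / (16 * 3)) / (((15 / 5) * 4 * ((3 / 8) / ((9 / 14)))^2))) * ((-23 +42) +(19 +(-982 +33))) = -4.65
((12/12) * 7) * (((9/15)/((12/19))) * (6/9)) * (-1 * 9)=-399/10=-39.90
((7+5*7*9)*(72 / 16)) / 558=161 / 62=2.60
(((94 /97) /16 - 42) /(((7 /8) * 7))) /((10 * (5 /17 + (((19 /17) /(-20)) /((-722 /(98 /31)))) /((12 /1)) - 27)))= 7820954040 /305035139423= 0.03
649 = 649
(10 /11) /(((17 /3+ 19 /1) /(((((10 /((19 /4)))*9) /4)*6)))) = 8100 /7733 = 1.05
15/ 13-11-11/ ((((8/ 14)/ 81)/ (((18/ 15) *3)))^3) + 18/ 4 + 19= -19002587387461/ 13000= -1461737491.34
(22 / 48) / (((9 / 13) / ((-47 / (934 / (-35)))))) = 235235 / 201744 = 1.17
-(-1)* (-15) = -15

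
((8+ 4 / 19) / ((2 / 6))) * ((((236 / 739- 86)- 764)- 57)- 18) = -319802652 / 14041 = -22776.34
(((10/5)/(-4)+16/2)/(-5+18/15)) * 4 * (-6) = 47.37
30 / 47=0.64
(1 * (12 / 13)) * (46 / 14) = 276 / 91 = 3.03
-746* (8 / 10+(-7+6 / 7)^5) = 548291340302 / 84035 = 6524559.29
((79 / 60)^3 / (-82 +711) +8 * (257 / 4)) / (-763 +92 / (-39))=-907849657507 / 1351801512000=-0.67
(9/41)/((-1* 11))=-9/451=-0.02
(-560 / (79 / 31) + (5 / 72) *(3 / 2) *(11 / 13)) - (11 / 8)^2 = -221.55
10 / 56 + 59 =1657 / 28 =59.18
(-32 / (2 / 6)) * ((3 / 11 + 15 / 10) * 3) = -5616 / 11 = -510.55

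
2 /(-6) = -1 /3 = -0.33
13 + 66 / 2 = 46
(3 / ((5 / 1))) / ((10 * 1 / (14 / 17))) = 21 / 425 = 0.05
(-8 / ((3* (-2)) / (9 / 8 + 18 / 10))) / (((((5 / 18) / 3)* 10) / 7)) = 7371 / 250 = 29.48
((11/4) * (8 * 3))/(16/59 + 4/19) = 12331/90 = 137.01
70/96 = 35/48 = 0.73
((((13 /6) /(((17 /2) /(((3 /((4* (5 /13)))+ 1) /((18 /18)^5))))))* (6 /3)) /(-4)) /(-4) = 767 /8160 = 0.09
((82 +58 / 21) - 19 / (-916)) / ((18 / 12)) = 1630879 / 28854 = 56.52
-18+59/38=-625/38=-16.45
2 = 2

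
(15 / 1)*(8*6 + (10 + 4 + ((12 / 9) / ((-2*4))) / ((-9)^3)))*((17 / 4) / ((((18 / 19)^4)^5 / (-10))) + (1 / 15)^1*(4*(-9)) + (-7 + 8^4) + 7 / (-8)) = 3683192.79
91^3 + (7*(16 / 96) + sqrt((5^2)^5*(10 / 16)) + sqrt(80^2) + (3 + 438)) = 3125*sqrt(10) / 4 + 4524559 / 6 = 756563.70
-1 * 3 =-3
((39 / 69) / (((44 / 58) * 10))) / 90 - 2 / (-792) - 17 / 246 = -409231 / 6223800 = -0.07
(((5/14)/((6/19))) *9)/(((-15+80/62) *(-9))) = 589/7140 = 0.08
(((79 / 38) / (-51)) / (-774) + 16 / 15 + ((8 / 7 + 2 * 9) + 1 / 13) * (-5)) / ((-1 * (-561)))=-64859982931 / 382885563060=-0.17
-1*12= -12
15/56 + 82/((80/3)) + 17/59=7498/2065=3.63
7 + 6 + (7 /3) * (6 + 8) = 137 /3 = 45.67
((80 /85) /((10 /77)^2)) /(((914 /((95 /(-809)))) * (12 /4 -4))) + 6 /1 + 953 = 30137380497 /31425605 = 959.01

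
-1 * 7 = -7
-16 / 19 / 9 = -16 / 171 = -0.09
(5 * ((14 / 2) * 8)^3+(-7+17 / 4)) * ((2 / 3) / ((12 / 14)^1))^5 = 59031377363 / 236196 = 249925.39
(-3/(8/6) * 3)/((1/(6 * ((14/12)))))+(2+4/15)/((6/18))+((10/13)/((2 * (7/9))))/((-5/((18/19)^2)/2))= -26693099/657020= -40.63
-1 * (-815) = 815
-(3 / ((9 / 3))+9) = -10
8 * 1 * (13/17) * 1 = 104/17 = 6.12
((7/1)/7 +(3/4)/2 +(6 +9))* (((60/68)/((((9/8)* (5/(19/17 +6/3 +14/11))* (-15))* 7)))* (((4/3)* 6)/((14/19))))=-1.17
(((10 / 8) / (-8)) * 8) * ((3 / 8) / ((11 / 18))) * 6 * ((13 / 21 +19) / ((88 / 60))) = -208575 / 3388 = -61.56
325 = 325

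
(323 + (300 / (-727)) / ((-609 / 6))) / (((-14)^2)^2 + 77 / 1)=0.01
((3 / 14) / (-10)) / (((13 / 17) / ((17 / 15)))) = -289 / 9100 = -0.03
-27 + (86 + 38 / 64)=1907 / 32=59.59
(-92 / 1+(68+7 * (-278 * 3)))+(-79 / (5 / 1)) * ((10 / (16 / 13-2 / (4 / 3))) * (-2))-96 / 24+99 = -48585 / 7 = -6940.71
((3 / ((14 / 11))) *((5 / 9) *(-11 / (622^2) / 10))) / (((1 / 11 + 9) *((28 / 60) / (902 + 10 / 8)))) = -4808903 / 6066341120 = -0.00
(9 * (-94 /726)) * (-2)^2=-564 /121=-4.66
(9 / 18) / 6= 1 / 12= 0.08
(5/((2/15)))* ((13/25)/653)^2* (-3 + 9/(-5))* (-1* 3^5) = 1478412/53301125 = 0.03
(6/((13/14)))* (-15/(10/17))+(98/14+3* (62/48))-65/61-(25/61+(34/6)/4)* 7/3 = -9090919/57096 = -159.22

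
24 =24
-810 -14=-824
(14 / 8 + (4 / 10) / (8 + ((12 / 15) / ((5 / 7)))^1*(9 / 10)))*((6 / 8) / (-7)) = -0.19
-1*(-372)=372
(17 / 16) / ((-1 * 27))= -17 / 432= -0.04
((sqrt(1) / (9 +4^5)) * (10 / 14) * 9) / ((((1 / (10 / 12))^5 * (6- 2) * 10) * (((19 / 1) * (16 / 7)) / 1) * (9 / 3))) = 3125 / 6511767552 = 0.00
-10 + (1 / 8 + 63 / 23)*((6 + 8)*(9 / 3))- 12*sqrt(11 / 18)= 10147 / 92- 2*sqrt(22)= 100.91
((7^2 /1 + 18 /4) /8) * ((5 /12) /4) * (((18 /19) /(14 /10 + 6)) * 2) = 8025 /44992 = 0.18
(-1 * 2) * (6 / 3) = -4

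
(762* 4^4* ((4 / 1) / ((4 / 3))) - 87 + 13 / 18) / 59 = 10532335 / 1062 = 9917.45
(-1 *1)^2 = 1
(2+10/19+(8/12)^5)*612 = 834496/513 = 1626.70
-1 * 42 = -42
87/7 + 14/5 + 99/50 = 6023/350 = 17.21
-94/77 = -1.22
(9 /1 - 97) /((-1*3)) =88 /3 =29.33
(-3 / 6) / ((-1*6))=1 / 12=0.08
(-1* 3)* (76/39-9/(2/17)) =5815/26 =223.65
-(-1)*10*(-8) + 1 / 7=-79.86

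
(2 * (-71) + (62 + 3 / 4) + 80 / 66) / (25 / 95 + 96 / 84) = -1370033 / 24684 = -55.50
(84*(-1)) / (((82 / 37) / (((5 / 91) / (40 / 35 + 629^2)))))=-518 / 98409389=-0.00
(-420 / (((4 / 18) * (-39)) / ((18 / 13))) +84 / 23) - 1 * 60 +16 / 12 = 140936 / 11661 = 12.09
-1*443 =-443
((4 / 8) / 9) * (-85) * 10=-47.22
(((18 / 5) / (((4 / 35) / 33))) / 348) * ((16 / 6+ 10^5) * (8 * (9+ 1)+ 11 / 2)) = 1481327001 / 58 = 25540120.71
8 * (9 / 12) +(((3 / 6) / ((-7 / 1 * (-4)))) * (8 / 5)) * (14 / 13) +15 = 21.03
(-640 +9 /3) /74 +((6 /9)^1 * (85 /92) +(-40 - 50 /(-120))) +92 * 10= 2969733 /3404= 872.42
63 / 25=2.52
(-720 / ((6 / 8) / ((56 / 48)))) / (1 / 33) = -36960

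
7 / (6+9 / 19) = 133 / 123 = 1.08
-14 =-14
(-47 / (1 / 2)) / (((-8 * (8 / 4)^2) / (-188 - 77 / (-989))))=-8735185 / 15824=-552.02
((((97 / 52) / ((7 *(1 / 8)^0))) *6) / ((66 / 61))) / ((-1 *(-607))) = 5917 / 2430428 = 0.00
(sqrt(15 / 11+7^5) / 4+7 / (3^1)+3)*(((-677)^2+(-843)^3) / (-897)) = 9577900448 / 2691+299309389*sqrt(508453) / 9867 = 25189438.84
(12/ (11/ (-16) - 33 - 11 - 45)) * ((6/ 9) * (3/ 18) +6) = -704/ 861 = -0.82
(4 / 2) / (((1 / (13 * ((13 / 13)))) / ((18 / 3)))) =156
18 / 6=3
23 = 23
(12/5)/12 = 1/5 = 0.20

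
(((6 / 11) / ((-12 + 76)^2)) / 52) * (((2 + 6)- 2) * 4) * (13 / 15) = 3 / 56320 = 0.00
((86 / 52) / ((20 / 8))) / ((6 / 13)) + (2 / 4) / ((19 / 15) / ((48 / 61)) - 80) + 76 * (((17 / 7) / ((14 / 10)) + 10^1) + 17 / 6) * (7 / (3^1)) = 13130103509 / 5079690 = 2584.82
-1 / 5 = -0.20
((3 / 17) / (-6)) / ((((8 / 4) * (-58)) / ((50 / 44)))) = 25 / 86768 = 0.00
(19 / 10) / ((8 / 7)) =133 / 80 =1.66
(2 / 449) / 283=0.00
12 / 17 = 0.71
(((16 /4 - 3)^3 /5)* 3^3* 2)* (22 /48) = 99 /20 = 4.95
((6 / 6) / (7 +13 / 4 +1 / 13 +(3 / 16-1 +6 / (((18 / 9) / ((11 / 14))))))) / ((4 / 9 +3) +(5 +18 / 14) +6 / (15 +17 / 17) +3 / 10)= 56448 / 6972769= 0.01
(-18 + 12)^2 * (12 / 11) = 432 / 11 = 39.27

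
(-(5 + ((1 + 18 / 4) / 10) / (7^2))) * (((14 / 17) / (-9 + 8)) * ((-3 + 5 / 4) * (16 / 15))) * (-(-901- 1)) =-2953148 / 425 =-6948.58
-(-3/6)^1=1/2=0.50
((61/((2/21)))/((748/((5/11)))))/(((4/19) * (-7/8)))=-17385/8228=-2.11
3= 3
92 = 92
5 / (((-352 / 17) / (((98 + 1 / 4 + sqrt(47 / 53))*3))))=-71.86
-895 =-895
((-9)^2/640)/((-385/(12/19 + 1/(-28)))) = -25677/131084800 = -0.00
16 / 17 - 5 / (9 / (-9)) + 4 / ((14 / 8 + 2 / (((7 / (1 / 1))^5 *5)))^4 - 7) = 3936261817144593496024181 / 516416567495562116113377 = 7.62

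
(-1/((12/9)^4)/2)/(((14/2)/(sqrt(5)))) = -81 * sqrt(5)/3584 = -0.05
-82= -82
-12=-12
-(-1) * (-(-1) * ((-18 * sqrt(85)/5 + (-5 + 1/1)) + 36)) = 32-18 * sqrt(85)/5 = -1.19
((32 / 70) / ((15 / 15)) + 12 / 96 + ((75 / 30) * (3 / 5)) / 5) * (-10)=-8.82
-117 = -117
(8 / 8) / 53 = 1 / 53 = 0.02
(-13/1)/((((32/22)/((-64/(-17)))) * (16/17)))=-143/4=-35.75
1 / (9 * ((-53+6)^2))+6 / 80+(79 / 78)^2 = 147950117 / 134395560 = 1.10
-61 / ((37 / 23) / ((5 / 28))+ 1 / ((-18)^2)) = -2272860 / 335779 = -6.77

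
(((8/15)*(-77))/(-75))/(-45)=-616/50625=-0.01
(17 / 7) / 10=17 / 70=0.24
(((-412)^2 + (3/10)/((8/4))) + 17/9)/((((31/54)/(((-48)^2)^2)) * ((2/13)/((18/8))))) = 22955805628534.92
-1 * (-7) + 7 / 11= 84 / 11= 7.64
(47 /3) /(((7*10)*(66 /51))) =799 /4620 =0.17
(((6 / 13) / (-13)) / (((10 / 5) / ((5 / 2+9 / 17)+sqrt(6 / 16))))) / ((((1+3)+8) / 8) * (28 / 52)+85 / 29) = -8961 / 622999-87 * sqrt(6) / 73294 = -0.02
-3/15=-1/5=-0.20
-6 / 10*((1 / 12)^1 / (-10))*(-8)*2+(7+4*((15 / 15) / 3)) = 619 / 75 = 8.25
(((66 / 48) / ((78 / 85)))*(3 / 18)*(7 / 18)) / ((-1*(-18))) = 6545 / 1213056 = 0.01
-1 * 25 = -25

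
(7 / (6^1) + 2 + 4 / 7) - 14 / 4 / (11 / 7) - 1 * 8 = -1499 / 231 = -6.49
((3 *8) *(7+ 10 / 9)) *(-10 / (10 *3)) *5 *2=-5840 / 9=-648.89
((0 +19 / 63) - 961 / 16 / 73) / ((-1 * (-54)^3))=-0.00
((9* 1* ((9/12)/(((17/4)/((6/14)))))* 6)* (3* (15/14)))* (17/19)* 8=87480/931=93.96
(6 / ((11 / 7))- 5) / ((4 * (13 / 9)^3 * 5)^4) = -282429536481 / 3154202293505120000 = -0.00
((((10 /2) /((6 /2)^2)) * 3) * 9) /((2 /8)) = 60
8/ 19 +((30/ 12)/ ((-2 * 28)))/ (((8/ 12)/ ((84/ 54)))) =0.32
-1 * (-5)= 5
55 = 55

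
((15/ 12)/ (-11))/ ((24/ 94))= -235/ 528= -0.45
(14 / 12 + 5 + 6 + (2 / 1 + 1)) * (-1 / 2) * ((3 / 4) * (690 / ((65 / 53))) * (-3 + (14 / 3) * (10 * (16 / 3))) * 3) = -18883529 / 8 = -2360441.12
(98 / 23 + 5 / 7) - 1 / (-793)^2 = 503707888 / 101244689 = 4.98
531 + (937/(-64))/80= 2717783/5120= 530.82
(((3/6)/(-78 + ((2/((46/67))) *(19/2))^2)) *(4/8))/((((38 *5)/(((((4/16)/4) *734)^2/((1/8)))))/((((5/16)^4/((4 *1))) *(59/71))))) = 525472297375/8235280473522176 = 0.00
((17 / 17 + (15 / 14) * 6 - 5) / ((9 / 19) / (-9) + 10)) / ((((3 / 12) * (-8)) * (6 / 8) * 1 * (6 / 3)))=-323 / 3969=-0.08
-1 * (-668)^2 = -446224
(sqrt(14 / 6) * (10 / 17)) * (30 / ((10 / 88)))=880 * sqrt(21) / 17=237.22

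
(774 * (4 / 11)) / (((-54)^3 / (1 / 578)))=-43 / 13904946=-0.00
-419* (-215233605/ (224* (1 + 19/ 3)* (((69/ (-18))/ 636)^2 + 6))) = 12311532369688113/ 1345523641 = 9149993.35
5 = 5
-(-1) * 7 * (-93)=-651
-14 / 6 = -7 / 3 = -2.33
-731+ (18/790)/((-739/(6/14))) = -1493677912/2043335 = -731.00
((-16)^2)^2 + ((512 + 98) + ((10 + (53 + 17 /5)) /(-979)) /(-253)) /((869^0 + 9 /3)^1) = 162701875161 /2476870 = 65688.50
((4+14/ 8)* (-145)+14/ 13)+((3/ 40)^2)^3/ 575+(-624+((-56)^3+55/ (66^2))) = -536732448972799061777/ 3031142400000000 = -177072.66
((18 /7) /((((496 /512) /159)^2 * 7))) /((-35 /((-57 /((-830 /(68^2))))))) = -61408628195328 /683967725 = -89782.93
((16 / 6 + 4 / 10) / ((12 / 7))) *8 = 644 / 45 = 14.31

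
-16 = -16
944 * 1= 944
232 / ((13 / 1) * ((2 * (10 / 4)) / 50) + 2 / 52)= 520 / 3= 173.33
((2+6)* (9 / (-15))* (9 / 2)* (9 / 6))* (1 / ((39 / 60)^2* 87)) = -4320 / 4901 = -0.88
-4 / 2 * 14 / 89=-28 / 89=-0.31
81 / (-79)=-81 / 79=-1.03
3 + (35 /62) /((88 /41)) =17803 /5456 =3.26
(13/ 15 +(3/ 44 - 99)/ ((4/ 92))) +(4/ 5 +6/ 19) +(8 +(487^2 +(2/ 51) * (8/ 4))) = 10015351129/ 42636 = 234903.63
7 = 7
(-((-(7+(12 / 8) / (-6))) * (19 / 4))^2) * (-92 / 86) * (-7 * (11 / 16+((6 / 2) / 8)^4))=-122746495473 / 22544384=-5444.66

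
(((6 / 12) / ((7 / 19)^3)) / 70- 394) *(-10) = 18913021 / 4802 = 3938.57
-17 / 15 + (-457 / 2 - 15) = -7339 / 30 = -244.63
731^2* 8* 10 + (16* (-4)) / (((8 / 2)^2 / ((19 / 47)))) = 2009197284 / 47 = 42748878.38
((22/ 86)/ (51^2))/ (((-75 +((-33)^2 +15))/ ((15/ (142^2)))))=55/ 773534372436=0.00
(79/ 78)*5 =395/ 78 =5.06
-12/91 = -0.13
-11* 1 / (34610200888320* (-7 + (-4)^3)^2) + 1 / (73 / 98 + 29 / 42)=25647093333669102319 / 36813174785062456320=0.70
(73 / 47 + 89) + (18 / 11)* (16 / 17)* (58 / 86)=34615040 / 377927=91.59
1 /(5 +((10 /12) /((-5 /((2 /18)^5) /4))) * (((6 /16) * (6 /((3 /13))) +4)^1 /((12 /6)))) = 708588 /3542885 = 0.20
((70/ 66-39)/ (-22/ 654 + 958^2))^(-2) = 10897901546977878169/ 18623515024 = 585168886.37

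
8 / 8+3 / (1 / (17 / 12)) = 21 / 4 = 5.25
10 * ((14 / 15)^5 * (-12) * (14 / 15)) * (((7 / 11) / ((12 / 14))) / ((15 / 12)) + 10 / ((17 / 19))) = -1988761284608 / 2130046875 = -933.67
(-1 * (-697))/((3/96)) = 22304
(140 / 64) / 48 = 35 / 768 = 0.05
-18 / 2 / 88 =-9 / 88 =-0.10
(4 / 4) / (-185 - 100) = -1 / 285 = -0.00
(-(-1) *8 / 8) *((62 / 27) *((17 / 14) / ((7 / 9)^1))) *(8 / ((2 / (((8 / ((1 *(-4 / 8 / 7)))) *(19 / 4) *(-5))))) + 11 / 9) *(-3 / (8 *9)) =-50471317 / 31752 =-1589.55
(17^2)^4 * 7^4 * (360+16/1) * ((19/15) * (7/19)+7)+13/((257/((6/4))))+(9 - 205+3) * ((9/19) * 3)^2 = 130875911557803375047683/2783310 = 47021679783352689.80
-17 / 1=-17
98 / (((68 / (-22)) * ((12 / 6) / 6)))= -95.12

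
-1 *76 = -76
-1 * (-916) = 916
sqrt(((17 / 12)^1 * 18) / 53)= sqrt(5406) / 106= 0.69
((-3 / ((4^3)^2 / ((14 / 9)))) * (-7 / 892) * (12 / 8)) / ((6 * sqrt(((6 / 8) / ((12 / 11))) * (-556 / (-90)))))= 49 * sqrt(15290) / 5586403328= 0.00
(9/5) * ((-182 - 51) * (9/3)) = -6291/5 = -1258.20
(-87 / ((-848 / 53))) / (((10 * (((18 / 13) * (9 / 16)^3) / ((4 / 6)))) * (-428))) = -12064 / 3510135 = -0.00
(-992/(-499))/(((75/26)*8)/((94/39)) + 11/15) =699360/3626233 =0.19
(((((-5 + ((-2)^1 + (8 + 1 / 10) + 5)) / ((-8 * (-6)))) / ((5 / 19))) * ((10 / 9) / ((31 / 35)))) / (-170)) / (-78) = 8113 / 177577920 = 0.00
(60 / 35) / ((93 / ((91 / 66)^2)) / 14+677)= 99372 / 39446213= 0.00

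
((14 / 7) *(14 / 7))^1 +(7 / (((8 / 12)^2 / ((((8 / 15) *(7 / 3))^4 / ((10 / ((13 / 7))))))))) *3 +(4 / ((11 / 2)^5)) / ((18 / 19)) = 3063060062356 / 122298103125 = 25.05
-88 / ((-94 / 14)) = 616 / 47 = 13.11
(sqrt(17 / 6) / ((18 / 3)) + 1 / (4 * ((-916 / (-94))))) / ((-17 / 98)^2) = 112847 / 132362 + 2401 * sqrt(102) / 2601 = 10.18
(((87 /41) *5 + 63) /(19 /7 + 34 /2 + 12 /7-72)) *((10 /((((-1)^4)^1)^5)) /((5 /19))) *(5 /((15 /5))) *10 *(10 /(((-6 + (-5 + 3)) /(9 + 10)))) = 158885125 /7257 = 21894.05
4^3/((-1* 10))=-32/5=-6.40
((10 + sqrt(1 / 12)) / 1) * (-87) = -870 - 29 * sqrt(3) / 2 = -895.11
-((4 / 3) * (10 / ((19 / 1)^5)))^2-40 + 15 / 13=-27865696141726345 / 717334752162717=-38.85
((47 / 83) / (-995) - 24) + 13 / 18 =-34603961 / 1486530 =-23.28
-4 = -4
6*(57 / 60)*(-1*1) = -57 / 10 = -5.70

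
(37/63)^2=1369/3969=0.34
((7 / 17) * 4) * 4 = 112 / 17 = 6.59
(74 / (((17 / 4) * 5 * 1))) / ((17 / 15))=888 / 289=3.07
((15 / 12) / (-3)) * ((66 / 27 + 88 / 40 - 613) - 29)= 28681 / 108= 265.56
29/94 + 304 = 28605/94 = 304.31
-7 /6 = -1.17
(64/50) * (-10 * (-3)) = 192/5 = 38.40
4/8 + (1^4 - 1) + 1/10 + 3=18/5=3.60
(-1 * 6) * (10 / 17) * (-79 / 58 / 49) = 2370 / 24157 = 0.10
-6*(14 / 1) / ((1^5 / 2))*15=-2520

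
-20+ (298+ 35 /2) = 591 /2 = 295.50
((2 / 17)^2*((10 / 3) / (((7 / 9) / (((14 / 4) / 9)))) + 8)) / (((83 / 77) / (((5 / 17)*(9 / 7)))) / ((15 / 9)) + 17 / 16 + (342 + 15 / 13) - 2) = 228800 / 588143033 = 0.00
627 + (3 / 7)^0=628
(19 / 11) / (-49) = -0.04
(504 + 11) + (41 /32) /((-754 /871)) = 953093 /1856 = 513.52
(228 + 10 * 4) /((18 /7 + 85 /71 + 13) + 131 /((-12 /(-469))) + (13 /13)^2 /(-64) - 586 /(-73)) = 1866875136 /35837712709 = 0.05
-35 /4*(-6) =105 /2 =52.50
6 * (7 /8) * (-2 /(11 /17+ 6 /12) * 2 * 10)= -183.08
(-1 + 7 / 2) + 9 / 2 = 7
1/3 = 0.33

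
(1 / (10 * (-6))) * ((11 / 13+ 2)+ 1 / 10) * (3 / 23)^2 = -1149 / 1375400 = -0.00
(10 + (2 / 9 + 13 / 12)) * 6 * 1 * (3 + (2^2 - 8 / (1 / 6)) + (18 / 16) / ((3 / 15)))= -115181 / 48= -2399.60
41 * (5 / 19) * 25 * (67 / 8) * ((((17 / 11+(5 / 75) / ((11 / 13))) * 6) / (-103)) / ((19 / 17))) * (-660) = 4693249500 / 37183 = 126220.30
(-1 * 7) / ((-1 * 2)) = 7 / 2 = 3.50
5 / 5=1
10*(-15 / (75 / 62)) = -124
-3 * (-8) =24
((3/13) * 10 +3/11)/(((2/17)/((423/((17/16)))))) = 1248696/143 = 8732.14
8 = 8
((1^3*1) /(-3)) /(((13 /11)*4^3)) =-11 /2496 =-0.00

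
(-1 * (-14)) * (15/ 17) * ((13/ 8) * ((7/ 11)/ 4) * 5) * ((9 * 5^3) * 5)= 268734375/ 2992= 89817.64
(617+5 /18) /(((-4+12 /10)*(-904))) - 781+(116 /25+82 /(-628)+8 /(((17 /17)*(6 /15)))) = -676195269329 /894146400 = -756.25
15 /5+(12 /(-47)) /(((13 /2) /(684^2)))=-11226711 /611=-18374.32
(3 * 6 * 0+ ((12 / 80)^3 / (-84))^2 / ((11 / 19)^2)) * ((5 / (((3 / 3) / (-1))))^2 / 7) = 29241 / 1699962880000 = 0.00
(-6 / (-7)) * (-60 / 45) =-8 / 7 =-1.14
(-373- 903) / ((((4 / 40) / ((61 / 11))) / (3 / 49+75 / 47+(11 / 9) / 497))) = -172798962680 / 1471617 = -117421.15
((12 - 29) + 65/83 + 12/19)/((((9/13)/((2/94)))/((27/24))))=-0.54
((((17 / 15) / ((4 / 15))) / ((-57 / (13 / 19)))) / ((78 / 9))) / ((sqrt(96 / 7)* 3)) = -17* sqrt(42) / 207936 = -0.00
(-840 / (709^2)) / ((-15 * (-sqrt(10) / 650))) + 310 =310 - 3640 * sqrt(10) / 502681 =309.98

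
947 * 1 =947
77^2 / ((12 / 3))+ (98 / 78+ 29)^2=2397.70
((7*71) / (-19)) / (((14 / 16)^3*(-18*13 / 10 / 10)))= 1817600 / 108927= 16.69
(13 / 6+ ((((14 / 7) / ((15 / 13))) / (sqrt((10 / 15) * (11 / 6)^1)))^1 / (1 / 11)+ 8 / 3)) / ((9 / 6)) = 29 / 9+ 52 * sqrt(11) / 15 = 14.72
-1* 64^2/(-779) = 4096/779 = 5.26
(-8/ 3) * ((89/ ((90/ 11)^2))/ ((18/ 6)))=-21538/ 18225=-1.18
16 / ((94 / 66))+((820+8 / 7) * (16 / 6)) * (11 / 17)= 7987408 / 5593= 1428.11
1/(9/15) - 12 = -31/3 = -10.33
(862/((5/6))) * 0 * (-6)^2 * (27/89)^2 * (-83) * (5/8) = 0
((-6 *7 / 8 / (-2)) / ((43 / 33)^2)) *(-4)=-22869 / 3698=-6.18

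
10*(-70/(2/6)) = -2100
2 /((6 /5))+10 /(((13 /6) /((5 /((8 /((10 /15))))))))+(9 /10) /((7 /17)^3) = 2204663 /133770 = 16.48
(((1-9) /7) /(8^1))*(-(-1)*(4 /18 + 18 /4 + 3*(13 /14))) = -473 /441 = -1.07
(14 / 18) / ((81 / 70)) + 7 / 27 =679 / 729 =0.93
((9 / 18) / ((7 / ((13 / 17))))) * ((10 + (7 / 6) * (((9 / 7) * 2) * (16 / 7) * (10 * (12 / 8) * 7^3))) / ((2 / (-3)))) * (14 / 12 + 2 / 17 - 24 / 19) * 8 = -18809570 / 38437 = -489.36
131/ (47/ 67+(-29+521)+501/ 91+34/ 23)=18370261/ 70071362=0.26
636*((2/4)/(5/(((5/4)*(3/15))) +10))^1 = 53/5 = 10.60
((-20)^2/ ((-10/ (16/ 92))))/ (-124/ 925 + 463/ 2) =-296000/ 9844621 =-0.03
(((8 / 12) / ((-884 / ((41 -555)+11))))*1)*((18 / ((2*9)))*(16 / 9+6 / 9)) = 5533 / 5967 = 0.93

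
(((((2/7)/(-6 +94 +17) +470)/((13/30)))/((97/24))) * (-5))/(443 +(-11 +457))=-82908480/54930421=-1.51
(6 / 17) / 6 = 1 / 17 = 0.06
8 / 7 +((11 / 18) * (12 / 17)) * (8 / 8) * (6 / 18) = 1378 / 1071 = 1.29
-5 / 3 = -1.67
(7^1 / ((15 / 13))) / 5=91 / 75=1.21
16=16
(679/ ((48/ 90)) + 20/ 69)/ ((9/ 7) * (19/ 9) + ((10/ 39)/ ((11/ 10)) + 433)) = 28145117/ 9635344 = 2.92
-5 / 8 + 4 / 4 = 3 / 8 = 0.38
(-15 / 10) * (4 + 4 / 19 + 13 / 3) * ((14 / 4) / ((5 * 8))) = -3409 / 3040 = -1.12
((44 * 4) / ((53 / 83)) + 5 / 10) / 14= 29269 / 1484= 19.72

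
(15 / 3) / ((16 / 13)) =65 / 16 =4.06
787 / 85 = 9.26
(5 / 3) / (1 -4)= -5 / 9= -0.56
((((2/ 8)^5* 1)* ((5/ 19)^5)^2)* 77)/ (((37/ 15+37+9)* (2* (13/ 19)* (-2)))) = -11279296875/ 12491658984281411584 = -0.00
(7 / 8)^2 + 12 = 817 / 64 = 12.77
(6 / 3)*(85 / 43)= 170 / 43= 3.95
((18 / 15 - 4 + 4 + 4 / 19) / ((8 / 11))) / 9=737 / 3420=0.22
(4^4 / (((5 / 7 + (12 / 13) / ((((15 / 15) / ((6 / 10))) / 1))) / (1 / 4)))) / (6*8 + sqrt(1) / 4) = 116480 / 111361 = 1.05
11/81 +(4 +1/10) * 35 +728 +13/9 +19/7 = 993151/1134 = 875.79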